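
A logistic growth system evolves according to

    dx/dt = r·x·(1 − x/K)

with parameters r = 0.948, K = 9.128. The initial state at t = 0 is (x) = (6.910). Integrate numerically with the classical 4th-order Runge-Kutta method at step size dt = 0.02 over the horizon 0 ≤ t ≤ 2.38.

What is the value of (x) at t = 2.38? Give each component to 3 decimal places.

t=0.000: state=(6.910)
step 1 (dt=0.02): k1=(1.592), k2=(1.584), k3=(1.584), k4=(1.576); state += dt/6·(k1+2k2+2k3+k4)
t=0.020: state=(6.942)
t=0.040: state=(6.973)
t=0.060: state=(7.004)
continuing one RK4 step at a time; state shown every 5 steps (Δt=0.1):
t=0.100: state=(7.065)
t=0.200: state=(7.213)
t=0.300: state=(7.352)
t=0.400: state=(7.484)
t=0.500: state=(7.608)
t=0.600: state=(7.724)
t=0.700: state=(7.833)
t=0.800: state=(7.935)
t=0.900: state=(8.030)
t=1.000: state=(8.118)
t=1.100: state=(8.200)
t=1.200: state=(8.276)
t=1.300: state=(8.347)
t=1.400: state=(8.412)
t=1.500: state=(8.472)
t=1.600: state=(8.527)
t=1.700: state=(8.578)
t=1.800: state=(8.625)
t=1.900: state=(8.669)
t=2.000: state=(8.708)
t=2.100: state=(8.745)
t=2.200: state=(8.778)
t=2.300: state=(8.809)
t=2.380: state=(8.831)

(x) = (8.831)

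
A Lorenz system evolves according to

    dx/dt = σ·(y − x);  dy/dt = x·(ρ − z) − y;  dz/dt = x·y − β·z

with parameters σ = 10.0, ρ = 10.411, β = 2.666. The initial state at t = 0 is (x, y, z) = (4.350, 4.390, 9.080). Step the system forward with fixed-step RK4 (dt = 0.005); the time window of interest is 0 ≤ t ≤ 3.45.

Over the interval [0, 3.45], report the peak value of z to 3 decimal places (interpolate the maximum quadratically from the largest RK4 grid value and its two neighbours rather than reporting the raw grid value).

t=0.000: state=(4.350, 4.390, 9.080)
step 1 (dt=0.005): k1=(0.400, 1.400, -5.111), k2=(0.425, 1.453, -5.057), k3=(0.426, 1.453, -5.057), k4=(0.451, 1.505, -5.002); state += dt/6·(k1+2k2+2k3+k4)
t=0.005: state=(4.352, 4.397, 9.055)
t=0.010: state=(4.355, 4.405, 9.030)
t=0.015: state=(4.357, 4.413, 9.006)
continuing one RK4 step at a time; state shown every 40 steps (Δt=0.2):
t=0.200: state=(4.682, 4.964, 8.576)
t=0.400: state=(5.275, 5.513, 9.159)
t=0.600: state=(5.410, 5.293, 9.952)
t=0.800: state=(4.980, 4.739, 9.850)
t=1.000: state=(4.679, 4.646, 9.218)
t=1.200: state=(4.834, 4.995, 8.941)
t=1.400: state=(5.168, 5.298, 9.285)
t=1.600: state=(5.234, 5.168, 9.720)
t=1.800: state=(4.994, 4.858, 9.661)
t=2.000: state=(4.823, 4.804, 9.301)
t=2.200: state=(4.914, 5.007, 9.147)
t=2.400: state=(5.103, 5.174, 9.348)
t=2.600: state=(5.135, 5.096, 9.588)
t=2.800: state=(4.999, 4.923, 9.552)
t=3.000: state=(4.904, 4.894, 9.347)
t=3.200: state=(4.957, 5.011, 9.263)
t=3.400: state=(5.064, 5.103, 9.379)
t=3.450: state=(5.080, 5.104, 9.421)
largest grid value and its neighbours: z(0.670)=10.03180, z(0.675)=10.03225, z(0.680)=10.03203
parabola through these three points peaks at t≈0.676 with z≈10.03226

max z = 10.032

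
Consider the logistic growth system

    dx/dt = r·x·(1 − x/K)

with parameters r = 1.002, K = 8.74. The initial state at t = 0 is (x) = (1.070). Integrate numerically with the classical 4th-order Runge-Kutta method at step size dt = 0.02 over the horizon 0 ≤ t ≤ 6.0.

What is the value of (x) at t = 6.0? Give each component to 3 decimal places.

(x) = (8.589)

t=0.000: state=(1.070)
step 1 (dt=0.02): k1=(0.941), k2=(0.948), k3=(0.948), k4=(0.955); state += dt/6·(k1+2k2+2k3+k4)
t=0.020: state=(1.089)
t=0.040: state=(1.108)
t=0.060: state=(1.128)
continuing one RK4 step at a time; state shown every 10 steps (Δt=0.2):
t=0.200: state=(1.273)
t=0.400: state=(1.507)
t=0.600: state=(1.773)
t=0.800: state=(2.073)
t=1.000: state=(2.407)
t=1.200: state=(2.771)
t=1.400: state=(3.164)
t=1.600: state=(3.578)
t=1.800: state=(4.008)
t=2.000: state=(4.445)
t=2.200: state=(4.881)
t=2.400: state=(5.306)
t=2.600: state=(5.714)
t=2.800: state=(6.097)
t=3.000: state=(6.451)
t=3.200: state=(6.773)
t=3.400: state=(7.062)
t=3.600: state=(7.317)
t=3.800: state=(7.540)
t=4.000: state=(7.733)
t=4.200: state=(7.898)
t=4.400: state=(8.039)
t=4.600: state=(8.158)
t=4.800: state=(8.258)
t=5.000: state=(8.341)
t=5.200: state=(8.411)
t=5.400: state=(8.469)
t=5.600: state=(8.517)
t=5.800: state=(8.556)
t=6.000: state=(8.589)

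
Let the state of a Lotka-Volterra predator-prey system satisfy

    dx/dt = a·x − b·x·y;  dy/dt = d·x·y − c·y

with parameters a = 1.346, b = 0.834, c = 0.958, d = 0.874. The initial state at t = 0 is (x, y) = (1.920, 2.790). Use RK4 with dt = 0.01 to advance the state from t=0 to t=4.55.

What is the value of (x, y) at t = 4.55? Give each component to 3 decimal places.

(x, y) = (1.718, 0.747)

t=0.000: state=(1.920, 2.790)
step 1 (dt=0.01): k1=(-1.883, 2.009), k2=(-1.890, 1.993), k3=(-1.890, 1.993), k4=(-1.896, 1.977); state += dt/6·(k1+2k2+2k3+k4)
t=0.010: state=(1.901, 2.810)
t=0.020: state=(1.882, 2.830)
t=0.030: state=(1.863, 2.849)
continuing one RK4 step at a time; state shown every 20 steps (Δt=0.2):
t=0.200: state=(1.532, 3.115)
t=0.400: state=(1.176, 3.256)
t=0.600: state=(0.895, 3.218)
t=0.800: state=(0.694, 3.049)
t=1.000: state=(0.557, 2.806)
t=1.200: state=(0.467, 2.532)
t=1.400: state=(0.410, 2.256)
t=1.600: state=(0.377, 1.995)
t=1.800: state=(0.361, 1.756)
t=2.000: state=(0.359, 1.544)
t=2.200: state=(0.369, 1.358)
t=2.400: state=(0.390, 1.198)
t=2.600: state=(0.423, 1.062)
t=2.800: state=(0.468, 0.947)
t=3.000: state=(0.528, 0.853)
t=3.200: state=(0.603, 0.777)
t=3.400: state=(0.697, 0.719)
t=3.600: state=(0.812, 0.677)
t=3.800: state=(0.952, 0.652)
t=4.000: state=(1.118, 0.645)
t=4.200: state=(1.314, 0.658)
t=4.400: state=(1.536, 0.697)
t=4.550: state=(1.718, 0.747)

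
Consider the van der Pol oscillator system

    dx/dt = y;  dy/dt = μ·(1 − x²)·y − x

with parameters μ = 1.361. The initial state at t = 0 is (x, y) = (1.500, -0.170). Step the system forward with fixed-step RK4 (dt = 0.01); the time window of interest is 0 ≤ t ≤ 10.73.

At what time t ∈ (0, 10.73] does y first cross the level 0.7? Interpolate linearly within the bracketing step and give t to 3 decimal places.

t = 3.884

t=0.000: state=(1.500, -0.170)
step 1 (dt=0.01): k1=(-0.170, -1.211), k2=(-0.176, -1.200), k3=(-0.176, -1.200), k4=(-0.182, -1.190); state += dt/6·(k1+2k2+2k3+k4)
t=0.010: state=(1.498, -0.182)
t=0.020: state=(1.496, -0.194)
t=0.030: state=(1.494, -0.205)
continuing one RK4 step at a time; state shown every 50 steps (Δt=0.5):
t=0.500: state=(1.295, -0.611)
t=1.000: state=(0.889, -1.052)
t=1.500: state=(0.158, -2.011)
t=2.000: state=(-1.167, -2.860)
t=2.500: state=(-1.972, -0.358)
t=3.000: state=(-1.908, 0.386)
t=3.500: state=(-1.667, 0.562)
t=3.880: state=(-1.429, 0.698)
next step: t=3.890: state=(-1.422, 0.703) — y has crossed 0.7
linear interpolation between t=3.880 (0.69835) and t=3.890 (0.70277) → t≈3.884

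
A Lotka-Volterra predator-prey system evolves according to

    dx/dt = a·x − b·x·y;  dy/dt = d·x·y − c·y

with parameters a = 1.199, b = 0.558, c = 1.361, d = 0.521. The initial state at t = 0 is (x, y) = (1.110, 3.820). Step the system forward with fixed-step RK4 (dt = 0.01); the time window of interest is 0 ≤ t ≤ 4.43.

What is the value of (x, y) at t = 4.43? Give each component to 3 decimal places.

(x, y) = (4.065, 4.649)

t=0.000: state=(1.110, 3.820)
step 1 (dt=0.01): k1=(-1.035, -2.990), k2=(-1.021, -2.988), k3=(-1.021, -2.988), k4=(-1.007, -2.987); state += dt/6·(k1+2k2+2k3+k4)
t=0.010: state=(1.100, 3.790)
t=0.020: state=(1.090, 3.760)
t=0.030: state=(1.080, 3.730)
continuing one RK4 step at a time; state shown every 20 steps (Δt=0.2):
t=0.200: state=(0.952, 3.237)
t=0.400: state=(0.869, 2.710)
t=0.600: state=(0.838, 2.255)
t=0.800: state=(0.846, 1.875)
t=1.000: state=(0.888, 1.562)
t=1.200: state=(0.962, 1.310)
t=1.400: state=(1.069, 1.109)
t=1.600: state=(1.212, 0.951)
t=1.800: state=(1.395, 0.829)
t=2.000: state=(1.625, 0.739)
t=2.200: state=(1.909, 0.676)
t=2.400: state=(2.255, 0.640)
t=2.600: state=(2.670, 0.629)
t=2.800: state=(3.161, 0.649)
t=3.000: state=(3.727, 0.707)
t=3.200: state=(4.352, 0.821)
t=3.400: state=(4.997, 1.017)
t=3.600: state=(5.575, 1.346)
t=3.800: state=(5.934, 1.872)
t=4.000: state=(5.874, 2.650)
t=4.200: state=(5.266, 3.624)
t=4.400: state=(4.235, 4.538)
t=4.430: state=(4.065, 4.649)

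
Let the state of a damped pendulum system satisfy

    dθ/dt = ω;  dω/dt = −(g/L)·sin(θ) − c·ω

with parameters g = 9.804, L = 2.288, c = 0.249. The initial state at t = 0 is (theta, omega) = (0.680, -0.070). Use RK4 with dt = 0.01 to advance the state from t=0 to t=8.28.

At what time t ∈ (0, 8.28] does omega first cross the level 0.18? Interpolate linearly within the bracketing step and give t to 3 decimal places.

t = 1.613

t=0.000: state=(0.680, -0.070)
step 1 (dt=0.01): k1=(-0.070, -2.677), k2=(-0.083, -2.672), k3=(-0.083, -2.672), k4=(-0.097, -2.667); state += dt/6·(k1+2k2+2k3+k4)
t=0.010: state=(0.679, -0.097)
t=0.020: state=(0.678, -0.123)
t=0.030: state=(0.677, -0.150)
continuing one RK4 step at a time; state shown every 50 steps (Δt=0.5):
t=0.500: state=(0.351, -1.121)
t=1.000: state=(-0.251, -1.072)
t=1.500: state=(-0.557, -0.074)
t=1.610: state=(-0.552, 0.173)
next step: t=1.620: state=(-0.550, 0.195) — omega has crossed 0.18
linear interpolation between t=1.610 (0.17346) and t=1.620 (0.19543) → t≈1.613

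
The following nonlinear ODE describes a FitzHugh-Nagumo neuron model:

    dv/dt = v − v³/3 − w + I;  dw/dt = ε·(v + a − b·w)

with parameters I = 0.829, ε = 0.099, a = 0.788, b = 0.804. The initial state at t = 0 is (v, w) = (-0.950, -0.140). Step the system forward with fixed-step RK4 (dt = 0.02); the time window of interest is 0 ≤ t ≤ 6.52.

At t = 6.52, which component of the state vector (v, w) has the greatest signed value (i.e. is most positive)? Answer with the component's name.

t=0.000: state=(-0.950, -0.140)
step 1 (dt=0.02): k1=(0.305, -0.005), k2=(0.305, -0.005), k3=(0.305, -0.005), k4=(0.306, -0.004); state += dt/6·(k1+2k2+2k3+k4)
t=0.020: state=(-0.944, -0.140)
t=0.040: state=(-0.938, -0.140)
t=0.060: state=(-0.932, -0.140)
continuing one RK4 step at a time; state shown every 25 steps (Δt=0.5):
t=0.500: state=(-0.790, -0.139)
t=1.000: state=(-0.600, -0.129)
t=1.500: state=(-0.346, -0.109)
t=2.000: state=(0.032, -0.075)
t=2.500: state=(0.613, -0.019)
t=3.000: state=(1.329, 0.068)
t=3.500: state=(1.790, 0.181)
t=4.000: state=(1.922, 0.303)
t=4.500: state=(1.924, 0.423)
t=5.000: state=(1.893, 0.537)
t=5.500: state=(1.853, 0.646)
t=6.000: state=(1.810, 0.747)
t=6.500: state=(1.767, 0.843)
t=6.520: state=(1.765, 0.847)
compare at T: v=1.765, w=0.847

largest component: v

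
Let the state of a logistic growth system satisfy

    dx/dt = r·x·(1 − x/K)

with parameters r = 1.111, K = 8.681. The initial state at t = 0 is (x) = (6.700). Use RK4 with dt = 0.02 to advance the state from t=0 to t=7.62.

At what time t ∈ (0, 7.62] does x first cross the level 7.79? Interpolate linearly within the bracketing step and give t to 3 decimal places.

t = 0.855

t=0.000: state=(6.700)
step 1 (dt=0.02): k1=(1.699), k2=(1.688), k3=(1.688), k4=(1.678); state += dt/6·(k1+2k2+2k3+k4)
t=0.020: state=(6.734)
t=0.040: state=(6.767)
t=0.060: state=(6.800)
continuing one RK4 step at a time; state shown every 25 steps (Δt=0.5):
t=0.500: state=(7.422)
t=0.840: state=(7.777)
next step: t=0.860: state=(7.795) — x has crossed 7.79
linear interpolation between t=0.840 (7.77672) and t=0.860 (7.79456) → t≈0.855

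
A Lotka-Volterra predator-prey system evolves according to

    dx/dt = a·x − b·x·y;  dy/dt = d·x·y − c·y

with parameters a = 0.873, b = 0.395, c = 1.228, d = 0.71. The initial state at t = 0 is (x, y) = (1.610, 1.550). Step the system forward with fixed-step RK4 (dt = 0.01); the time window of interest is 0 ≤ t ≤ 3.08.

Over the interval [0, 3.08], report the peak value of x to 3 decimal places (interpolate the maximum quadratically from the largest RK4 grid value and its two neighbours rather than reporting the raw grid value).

t=0.000: state=(1.610, 1.550)
step 1 (dt=0.01): k1=(0.420, -0.132), k2=(0.421, -0.129), k3=(0.421, -0.129), k4=(0.422, -0.127); state += dt/6·(k1+2k2+2k3+k4)
t=0.010: state=(1.614, 1.549)
t=0.020: state=(1.618, 1.547)
t=0.030: state=(1.623, 1.546)
continuing one RK4 step at a time; state shown every 10 steps (Δt=0.1):
t=0.100: state=(1.653, 1.539)
t=0.200: state=(1.698, 1.533)
t=0.300: state=(1.744, 1.532)
t=0.400: state=(1.791, 1.536)
t=0.500: state=(1.839, 1.546)
t=0.600: state=(1.887, 1.560)
t=0.700: state=(1.935, 1.581)
t=0.800: state=(1.983, 1.607)
t=0.900: state=(2.030, 1.639)
t=1.000: state=(2.075, 1.677)
t=1.100: state=(2.117, 1.721)
t=1.200: state=(2.156, 1.771)
t=1.300: state=(2.192, 1.828)
t=1.400: state=(2.222, 1.891)
t=1.500: state=(2.247, 1.960)
t=1.600: state=(2.266, 2.035)
t=1.700: state=(2.278, 2.115)
t=1.800: state=(2.283, 2.200)
t=1.900: state=(2.280, 2.288)
t=2.000: state=(2.269, 2.378)
t=2.100: state=(2.250, 2.469)
t=2.200: state=(2.223, 2.560)
t=2.300: state=(2.189, 2.648)
t=2.400: state=(2.148, 2.732)
t=2.500: state=(2.101, 2.810)
t=2.600: state=(2.048, 2.880)
t=2.700: state=(1.993, 2.940)
t=2.800: state=(1.934, 2.989)
t=2.900: state=(1.874, 3.026)
t=3.000: state=(1.814, 3.051)
t=3.080: state=(1.766, 3.061)
largest grid value and its neighbours: x(1.800)=2.28319, x(1.810)=2.28325, x(1.820)=2.28322
parabola through these three points peaks at t≈1.812 with x≈2.28325

max x = 2.283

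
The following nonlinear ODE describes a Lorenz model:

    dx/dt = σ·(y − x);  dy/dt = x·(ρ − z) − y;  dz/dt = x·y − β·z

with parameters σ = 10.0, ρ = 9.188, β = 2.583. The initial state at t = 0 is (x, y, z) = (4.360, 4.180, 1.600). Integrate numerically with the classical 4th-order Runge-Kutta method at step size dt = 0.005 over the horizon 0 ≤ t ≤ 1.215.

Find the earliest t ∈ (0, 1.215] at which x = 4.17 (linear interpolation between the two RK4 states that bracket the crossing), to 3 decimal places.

t=0.000: state=(4.360, 4.180, 1.600)
step 1 (dt=0.005): k1=(-1.800, 28.904, 14.092), k2=(-1.032, 28.644, 14.297), k3=(-1.058, 28.657, 14.301), k4=(-0.314, 28.409, 14.509); state += dt/6·(k1+2k2+2k3+k4)
t=0.005: state=(4.355, 4.323, 1.671)
t=0.010: state=(4.357, 4.464, 1.745)
t=0.015: state=(4.365, 4.603, 1.821)
continuing one RK4 step at a time; state shown every 10 steps (Δt=0.05):
t=0.050: state=(4.582, 5.528, 2.421)
t=0.100: state=(5.216, 6.738, 3.541)
t=0.150: state=(6.041, 7.755, 5.037)
t=0.200: state=(6.867, 8.392, 6.894)
t=0.250: state=(7.497, 8.425, 8.924)
t=0.300: state=(7.741, 7.751, 10.766)
t=0.350: state=(7.496, 6.524, 12.034)
t=0.400: state=(6.810, 5.100, 12.531)
t=0.450: state=(5.858, 3.832, 12.334)
t=0.500: state=(4.850, 2.901, 11.676)
t=0.535: state=(4.202, 2.460, 11.070)
next step: t=0.540: state=(4.116, 2.410, 10.978) — x has crossed 4.17
linear interpolation between t=0.535 (4.20191) and t=0.540 (4.11571) → t≈0.537

t = 0.537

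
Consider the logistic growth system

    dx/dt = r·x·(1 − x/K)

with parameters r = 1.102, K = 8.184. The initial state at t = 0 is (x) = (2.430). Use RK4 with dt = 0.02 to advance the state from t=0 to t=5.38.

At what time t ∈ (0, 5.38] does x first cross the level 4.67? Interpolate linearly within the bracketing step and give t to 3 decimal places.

t = 1.040

t=0.000: state=(2.430)
step 1 (dt=0.02): k1=(1.883), k2=(1.891), k3=(1.891), k4=(1.899); state += dt/6·(k1+2k2+2k3+k4)
t=0.020: state=(2.468)
t=0.040: state=(2.506)
t=0.060: state=(2.544)
continuing one RK4 step at a time; state shown every 10 steps (Δt=0.2):
t=0.200: state=(2.823)
t=0.400: state=(3.243)
t=0.600: state=(3.683)
t=0.800: state=(4.132)
t=1.000: state=(4.581)
t=1.040: state=(4.669)
next step: t=1.060: state=(4.713) — x has crossed 4.67
linear interpolation between t=1.040 (4.66934) and t=1.060 (4.71347) → t≈1.040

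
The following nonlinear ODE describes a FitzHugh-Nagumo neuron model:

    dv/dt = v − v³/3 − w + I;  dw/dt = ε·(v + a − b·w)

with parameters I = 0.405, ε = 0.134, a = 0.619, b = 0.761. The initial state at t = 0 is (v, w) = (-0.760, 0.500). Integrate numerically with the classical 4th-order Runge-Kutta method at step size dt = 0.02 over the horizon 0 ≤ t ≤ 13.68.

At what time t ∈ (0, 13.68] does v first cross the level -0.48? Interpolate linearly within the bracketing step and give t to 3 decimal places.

t = 12.609

t=0.000: state=(-0.760, 0.500)
step 1 (dt=0.02): k1=(-0.709, -0.070), k2=(-0.711, -0.071), k3=(-0.711, -0.071), k4=(-0.713, -0.072); state += dt/6·(k1+2k2+2k3+k4)
t=0.020: state=(-0.774, 0.499)
t=0.040: state=(-0.789, 0.497)
t=0.060: state=(-0.803, 0.496)
continuing one RK4 step at a time; state shown every 25 steps (Δt=0.5):
t=0.500: state=(-1.123, 0.454)
t=1.000: state=(-1.418, 0.388)
t=1.500: state=(-1.572, 0.311)
t=2.000: state=(-1.620, 0.231)
t=2.500: state=(-1.615, 0.154)
t=3.000: state=(-1.587, 0.082)
t=3.500: state=(-1.550, 0.016)
t=4.000: state=(-1.508, -0.044)
t=4.500: state=(-1.465, -0.099)
t=5.000: state=(-1.421, -0.148)
t=5.500: state=(-1.377, -0.191)
t=6.000: state=(-1.332, -0.230)
t=6.500: state=(-1.287, -0.263)
t=7.000: state=(-1.240, -0.292)
t=7.500: state=(-1.193, -0.317)
t=8.000: state=(-1.145, -0.337)
t=8.500: state=(-1.096, -0.353)
t=9.000: state=(-1.044, -0.365)
t=9.500: state=(-0.990, -0.373)
t=10.000: state=(-0.933, -0.377)
t=10.500: state=(-0.870, -0.376)
t=11.000: state=(-0.801, -0.372)
t=11.500: state=(-0.722, -0.363)
t=12.000: state=(-0.628, -0.348)
t=12.500: state=(-0.510, -0.328)
t=12.600: state=(-0.482, -0.323)
next step: t=12.620: state=(-0.477, -0.322) — v has crossed -0.48
linear interpolation between t=12.600 (-0.48248) and t=12.620 (-0.47678) → t≈12.609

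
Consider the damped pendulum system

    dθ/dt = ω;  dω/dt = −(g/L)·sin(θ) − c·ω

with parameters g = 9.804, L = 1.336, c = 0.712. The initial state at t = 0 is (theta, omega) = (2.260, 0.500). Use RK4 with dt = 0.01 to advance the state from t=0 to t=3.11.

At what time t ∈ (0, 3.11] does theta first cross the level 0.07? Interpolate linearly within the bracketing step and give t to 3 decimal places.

t=0.000: state=(2.260, 0.500)
step 1 (dt=0.01): k1=(0.500, -6.019), k2=(0.470, -5.986), k3=(0.470, -5.987), k4=(0.440, -5.955); state += dt/6·(k1+2k2+2k3+k4)
t=0.010: state=(2.265, 0.440)
t=0.020: state=(2.269, 0.381)
t=0.030: state=(2.272, 0.322)
continuing one RK4 step at a time; state shown every 20 steps (Δt=0.2):
t=0.200: state=(2.246, -0.612)
t=0.400: state=(2.018, -1.675)
t=0.600: state=(1.573, -2.771)
t=0.800: state=(0.921, -3.681)
t=1.000: state=(0.150, -3.866)
t=1.020: state=(0.073, -3.828)
next step: t=1.030: state=(0.035, -3.804) — theta has crossed 0.07
linear interpolation between t=1.020 (0.07317) and t=1.030 (0.03501) → t≈1.021

t = 1.021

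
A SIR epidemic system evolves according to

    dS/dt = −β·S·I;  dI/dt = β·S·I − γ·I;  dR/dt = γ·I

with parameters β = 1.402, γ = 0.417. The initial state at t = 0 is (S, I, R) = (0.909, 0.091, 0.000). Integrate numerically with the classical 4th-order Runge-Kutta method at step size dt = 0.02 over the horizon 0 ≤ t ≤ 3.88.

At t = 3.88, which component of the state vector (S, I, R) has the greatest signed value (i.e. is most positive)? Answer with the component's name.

largest component: R

t=0.000: state=(0.909, 0.091, 0.000)
step 1 (dt=0.02): k1=(-0.116, 0.078, 0.038), k2=(-0.117, 0.079, 0.038), k3=(-0.117, 0.079, 0.038), k4=(-0.118, 0.079, 0.039); state += dt/6·(k1+2k2+2k3+k4)
t=0.020: state=(0.907, 0.093, 0.001)
t=0.040: state=(0.904, 0.094, 0.002)
t=0.060: state=(0.902, 0.096, 0.002)
continuing one RK4 step at a time; state shown every 10 steps (Δt=0.2):
t=0.200: state=(0.884, 0.108, 0.008)
t=0.400: state=(0.856, 0.126, 0.018)
t=0.600: state=(0.823, 0.147, 0.029)
t=0.800: state=(0.788, 0.170, 0.043)
t=1.000: state=(0.749, 0.194, 0.058)
t=1.200: state=(0.707, 0.219, 0.075)
t=1.400: state=(0.662, 0.244, 0.094)
t=1.600: state=(0.616, 0.268, 0.116)
t=1.800: state=(0.570, 0.291, 0.139)
t=2.000: state=(0.524, 0.312, 0.164)
t=2.200: state=(0.478, 0.331, 0.191)
t=2.400: state=(0.435, 0.346, 0.219)
t=2.600: state=(0.394, 0.357, 0.248)
t=2.800: state=(0.356, 0.365, 0.279)
t=3.000: state=(0.321, 0.369, 0.309)
t=3.200: state=(0.290, 0.370, 0.340)
t=3.400: state=(0.261, 0.368, 0.371)
t=3.600: state=(0.236, 0.363, 0.401)
t=3.800: state=(0.213, 0.355, 0.431)
t=3.880: state=(0.205, 0.352, 0.443)
compare at T: S=0.205, I=0.352, R=0.443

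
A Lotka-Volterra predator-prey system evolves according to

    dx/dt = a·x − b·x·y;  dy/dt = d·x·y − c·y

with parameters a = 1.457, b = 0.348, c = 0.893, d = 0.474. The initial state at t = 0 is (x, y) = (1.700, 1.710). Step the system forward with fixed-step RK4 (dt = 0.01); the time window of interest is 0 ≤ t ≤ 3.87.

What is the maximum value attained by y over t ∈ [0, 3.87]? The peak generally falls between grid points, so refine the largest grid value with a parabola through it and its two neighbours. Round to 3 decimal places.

t=0.000: state=(1.700, 1.710)
step 1 (dt=0.01): k1=(1.465, -0.149), k2=(1.472, -0.143), k3=(1.472, -0.143), k4=(1.479, -0.137); state += dt/6·(k1+2k2+2k3+k4)
t=0.010: state=(1.715, 1.709)
t=0.020: state=(1.730, 1.707)
t=0.030: state=(1.745, 1.706)
continuing one RK4 step at a time; state shown every 20 steps (Δt=0.2):
t=0.200: state=(2.021, 1.705)
t=0.400: state=(2.398, 1.758)
t=0.600: state=(2.829, 1.883)
t=0.800: state=(3.297, 2.106)
t=1.000: state=(3.768, 2.462)
t=1.200: state=(4.174, 3.003)
t=1.400: state=(4.418, 3.782)
t=1.600: state=(4.390, 4.814)
t=1.800: state=(4.032, 6.018)
t=2.000: state=(3.406, 7.172)
t=2.200: state=(2.681, 8.006)
t=2.400: state=(2.024, 8.361)
t=2.600: state=(1.516, 8.261)
t=2.800: state=(1.157, 7.834)
t=3.000: state=(0.916, 7.224)
t=3.200: state=(0.759, 6.538)
t=3.400: state=(0.660, 5.847)
t=3.600: state=(0.602, 5.191)
t=3.800: state=(0.574, 4.590)
t=3.870: state=(0.569, 4.394)
largest grid value and its neighbours: y(2.440)=8.37428, y(2.450)=8.37475, y(2.460)=8.37413
parabola through these three points peaks at t≈2.449 with y≈8.37475

max y = 8.375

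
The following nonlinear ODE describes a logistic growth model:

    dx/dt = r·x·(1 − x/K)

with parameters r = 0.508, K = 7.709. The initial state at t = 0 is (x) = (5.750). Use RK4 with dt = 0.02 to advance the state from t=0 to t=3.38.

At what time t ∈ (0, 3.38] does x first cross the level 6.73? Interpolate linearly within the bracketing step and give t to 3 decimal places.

t = 1.675

t=0.000: state=(5.750)
step 1 (dt=0.02): k1=(0.742), k2=(0.740), k3=(0.740), k4=(0.739); state += dt/6·(k1+2k2+2k3+k4)
t=0.020: state=(5.765)
t=0.040: state=(5.780)
t=0.060: state=(5.794)
continuing one RK4 step at a time; state shown every 10 steps (Δt=0.2):
t=0.200: state=(5.895)
t=0.400: state=(6.032)
t=0.600: state=(6.161)
t=0.800: state=(6.283)
t=1.000: state=(6.398)
t=1.200: state=(6.504)
t=1.400: state=(6.604)
t=1.600: state=(6.697)
t=1.660: state=(6.723)
next step: t=1.680: state=(6.732) — x has crossed 6.73
linear interpolation between t=1.660 (6.72335) and t=1.680 (6.73206) → t≈1.675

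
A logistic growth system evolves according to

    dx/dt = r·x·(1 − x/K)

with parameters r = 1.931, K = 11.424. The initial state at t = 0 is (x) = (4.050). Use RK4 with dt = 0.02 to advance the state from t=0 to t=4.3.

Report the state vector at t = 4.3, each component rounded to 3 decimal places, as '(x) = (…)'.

t=0.000: state=(4.050)
step 1 (dt=0.02): k1=(5.048), k2=(5.076), k3=(5.076), k4=(5.103); state += dt/6·(k1+2k2+2k3+k4)
t=0.020: state=(4.152)
t=0.040: state=(4.254)
t=0.060: state=(4.358)
continuing one RK4 step at a time; state shown every 10 steps (Δt=0.2):
t=0.200: state=(5.106)
t=0.400: state=(6.205)
t=0.600: state=(7.269)
t=0.800: state=(8.228)
t=1.000: state=(9.038)
t=1.200: state=(9.686)
t=1.400: state=(10.182)
t=1.600: state=(10.550)
t=1.800: state=(10.815)
t=2.000: state=(11.003)
t=2.200: state=(11.134)
t=2.400: state=(11.226)
t=2.600: state=(11.288)
t=2.800: state=(11.331)
t=3.000: state=(11.361)
t=3.200: state=(11.381)
t=3.400: state=(11.395)
t=3.600: state=(11.404)
t=3.800: state=(11.410)
t=4.000: state=(11.415)
t=4.200: state=(11.418)
t=4.300: state=(11.419)

(x) = (11.419)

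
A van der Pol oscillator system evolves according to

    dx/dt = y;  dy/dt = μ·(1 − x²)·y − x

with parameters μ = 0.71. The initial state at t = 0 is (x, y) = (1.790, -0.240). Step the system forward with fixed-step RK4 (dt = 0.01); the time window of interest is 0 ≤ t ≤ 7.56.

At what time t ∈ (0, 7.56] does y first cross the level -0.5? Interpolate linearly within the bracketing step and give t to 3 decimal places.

t = 0.216

t=0.000: state=(1.790, -0.240)
step 1 (dt=0.01): k1=(-0.240, -1.414), k2=(-0.247, -1.403), k3=(-0.247, -1.403), k4=(-0.254, -1.392); state += dt/6·(k1+2k2+2k3+k4)
t=0.010: state=(1.788, -0.254)
t=0.020: state=(1.785, -0.268)
t=0.030: state=(1.782, -0.281)
t=0.210: state=(1.712, -0.494)
next step: t=0.220: state=(1.707, -0.504) — y has crossed -0.5
linear interpolation between t=0.210 (-0.49358) and t=0.220 (-0.50387) → t≈0.216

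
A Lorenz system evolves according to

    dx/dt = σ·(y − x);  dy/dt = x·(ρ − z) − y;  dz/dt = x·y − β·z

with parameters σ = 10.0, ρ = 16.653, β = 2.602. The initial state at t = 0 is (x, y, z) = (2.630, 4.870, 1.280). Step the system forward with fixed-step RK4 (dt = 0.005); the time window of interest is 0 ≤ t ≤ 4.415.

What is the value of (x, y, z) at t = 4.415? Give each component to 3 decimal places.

t=0.000: state=(2.630, 4.870, 1.280)
step 1 (dt=0.005): k1=(22.400, 35.561, 9.478), k2=(22.729, 36.269, 9.927), k3=(22.739, 36.277, 9.933), k4=(23.077, 36.991, 10.400); state += dt/6·(k1+2k2+2k3+k4)
t=0.005: state=(2.744, 5.051, 1.330)
t=0.010: state=(2.861, 5.240, 1.384)
t=0.015: state=(2.982, 5.436, 1.444)
continuing one RK4 step at a time; state shown every 40 steps (Δt=0.2):
t=0.200: state=(10.712, 15.725, 12.711)
t=0.400: state=(7.182, 0.431, 24.038)
t=0.600: state=(-0.267, -1.474, 13.965)
t=0.800: state=(-1.684, -2.417, 8.621)
t=1.000: state=(-4.462, -6.788, 7.284)
t=1.200: state=(-10.244, -12.068, 17.291)
t=1.400: state=(-6.179, -2.421, 20.467)
t=1.600: state=(-2.138, -1.670, 13.009)
t=1.800: state=(-2.848, -3.936, 8.712)
t=2.000: state=(-6.830, -9.674, 10.453)
t=2.200: state=(-9.736, -8.078, 21.210)
t=2.400: state=(-4.091, -2.041, 17.045)
t=2.600: state=(-2.747, -3.122, 11.222)
t=2.800: state=(-5.095, -7.100, 9.718)
t=3.000: state=(-9.367, -10.384, 17.361)
t=3.200: state=(-6.307, -3.615, 19.340)
t=3.400: state=(-3.309, -3.046, 13.410)
t=3.600: state=(-4.536, -5.949, 10.553)
t=3.800: state=(-8.272, -9.932, 14.985)
t=4.000: state=(-7.535, -5.358, 19.711)
t=4.200: state=(-4.077, -3.347, 14.919)
t=4.400: state=(-4.495, -5.512, 11.577)
t=4.415: state=(-4.655, -5.778, 11.514)

(x, y, z) = (-4.655, -5.778, 11.514)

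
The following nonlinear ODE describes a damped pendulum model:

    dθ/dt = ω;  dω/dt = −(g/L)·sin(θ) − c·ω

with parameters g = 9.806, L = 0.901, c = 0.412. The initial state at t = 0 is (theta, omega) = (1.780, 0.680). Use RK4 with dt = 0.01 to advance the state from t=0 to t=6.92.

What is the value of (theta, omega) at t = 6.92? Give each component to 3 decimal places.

t=0.000: state=(1.780, 0.680)
step 1 (dt=0.01): k1=(0.680, -10.926), k2=(0.625, -10.896), k3=(0.626, -10.897), k4=(0.571, -10.867); state += dt/6·(k1+2k2+2k3+k4)
t=0.010: state=(1.786, 0.571)
t=0.020: state=(1.791, 0.463)
t=0.030: state=(1.796, 0.355)
continuing one RK4 step at a time; state shown every 25 steps (Δt=0.25):
t=0.250: state=(1.620, -1.926)
t=0.500: state=(0.843, -4.145)
t=0.750: state=(-0.286, -4.402)
t=1.000: state=(-1.145, -2.227)
t=1.250: state=(-1.361, 0.484)
t=1.500: state=(-0.933, 2.820)
t=1.750: state=(-0.065, 3.771)
t=2.000: state=(0.755, 2.469)
t=2.250: state=(1.082, 0.102)
t=2.500: state=(0.823, -2.071)
t=2.750: state=(0.143, -3.081)
t=3.000: state=(-0.554, -2.202)
t=3.250: state=(-0.866, -0.224)
t=3.500: state=(-0.674, 1.664)
t=3.750: state=(-0.120, 2.519)
t=4.000: state=(0.450, 1.803)
t=4.250: state=(0.702, 0.143)
t=4.500: state=(0.530, -1.428)
t=4.750: state=(0.067, -2.064)
t=5.000: state=(-0.391, -1.403)
t=5.250: state=(-0.572, 0.001)
t=5.500: state=(-0.402, 1.267)
t=5.750: state=(-0.011, 1.684)
t=6.000: state=(0.349, 1.044)
t=6.250: state=(0.465, -0.142)
t=6.500: state=(0.295, -1.132)
t=6.750: state=(-0.036, -1.358)
t=6.920: state=(-0.242, -1.008)

(theta, omega) = (-0.242, -1.008)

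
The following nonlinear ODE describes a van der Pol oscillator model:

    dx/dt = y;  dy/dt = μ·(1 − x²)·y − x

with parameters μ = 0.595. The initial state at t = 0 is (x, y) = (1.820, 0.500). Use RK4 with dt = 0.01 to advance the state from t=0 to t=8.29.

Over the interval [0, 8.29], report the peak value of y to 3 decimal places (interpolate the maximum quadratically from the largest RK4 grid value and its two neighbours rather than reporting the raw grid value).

t=0.000: state=(1.820, 0.500)
step 1 (dt=0.01): k1=(0.500, -2.508), k2=(0.487, -2.496), k3=(0.488, -2.496), k4=(0.475, -2.483); state += dt/6·(k1+2k2+2k3+k4)
t=0.010: state=(1.825, 0.475)
t=0.020: state=(1.830, 0.450)
t=0.030: state=(1.834, 0.426)
continuing one RK4 step at a time; state shown every 50 steps (Δt=0.5):
t=0.500: state=(1.813, -0.418)
t=1.000: state=(1.474, -0.905)
t=1.500: state=(0.912, -1.360)
t=2.000: state=(0.086, -1.964)
t=2.500: state=(-0.999, -2.189)
t=3.000: state=(-1.827, -0.937)
t=3.500: state=(-1.964, 0.247)
t=4.000: state=(-1.690, 0.790)
t=4.500: state=(-1.195, 1.195)
t=5.000: state=(-0.471, 1.736)
t=5.500: state=(0.550, 2.282)
t=6.000: state=(1.593, 1.583)
t=6.500: state=(1.997, 0.117)
t=7.000: state=(1.846, -0.617)
t=7.500: state=(1.432, -1.026)
t=8.000: state=(0.810, -1.489)
t=8.290: state=(0.328, -1.845)
largest grid value and its neighbours: y(5.550)=2.29444, y(5.560)=2.29509, y(5.570)=2.29508
parabola through these three points peaks at t≈5.565 with y≈2.29517

max y = 2.295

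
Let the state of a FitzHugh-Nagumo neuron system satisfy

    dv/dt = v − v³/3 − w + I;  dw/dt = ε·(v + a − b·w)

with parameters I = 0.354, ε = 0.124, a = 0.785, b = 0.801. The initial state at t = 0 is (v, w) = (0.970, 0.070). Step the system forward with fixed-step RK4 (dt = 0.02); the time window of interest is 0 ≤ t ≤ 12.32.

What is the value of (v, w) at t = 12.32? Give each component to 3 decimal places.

(v, w) = (-1.847, 0.530)

t=0.000: state=(0.970, 0.070)
step 1 (dt=0.02): k1=(0.950, 0.211), k2=(0.948, 0.212), k3=(0.948, 0.212), k4=(0.946, 0.213); state += dt/6·(k1+2k2+2k3+k4)
t=0.020: state=(0.989, 0.074)
t=0.040: state=(1.008, 0.079)
t=0.060: state=(1.027, 0.083)
continuing one RK4 step at a time; state shown every 25 steps (Δt=0.5):
t=0.500: state=(1.389, 0.186)
t=1.000: state=(1.613, 0.317)
t=1.500: state=(1.673, 0.449)
t=2.000: state=(1.654, 0.575)
t=2.500: state=(1.606, 0.694)
t=3.000: state=(1.544, 0.803)
t=3.500: state=(1.475, 0.903)
t=4.000: state=(1.401, 0.993)
t=4.500: state=(1.320, 1.075)
t=5.000: state=(1.232, 1.148)
t=5.500: state=(1.134, 1.211)
t=6.000: state=(1.021, 1.265)
t=6.500: state=(0.886, 1.309)
t=7.000: state=(0.714, 1.342)
t=7.500: state=(0.478, 1.361)
t=8.000: state=(0.124, 1.361)
t=8.500: state=(-0.440, 1.334)
t=9.000: state=(-1.212, 1.267)
t=9.500: state=(-1.786, 1.160)
t=10.000: state=(-1.964, 1.037)
t=10.500: state=(-1.976, 0.914)
t=11.000: state=(-1.948, 0.799)
t=11.500: state=(-1.910, 0.691)
t=12.000: state=(-1.872, 0.591)
t=12.320: state=(-1.847, 0.530)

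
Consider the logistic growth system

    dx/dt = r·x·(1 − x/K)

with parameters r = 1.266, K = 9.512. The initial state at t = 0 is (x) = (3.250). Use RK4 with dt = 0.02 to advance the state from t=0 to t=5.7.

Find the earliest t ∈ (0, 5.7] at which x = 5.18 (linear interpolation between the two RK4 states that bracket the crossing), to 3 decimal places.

t = 0.659

t=0.000: state=(3.250)
step 1 (dt=0.02): k1=(2.709), k2=(2.719), k3=(2.719), k4=(2.730); state += dt/6·(k1+2k2+2k3+k4)
t=0.020: state=(3.304)
t=0.040: state=(3.359)
t=0.060: state=(3.414)
continuing one RK4 step at a time; state shown every 10 steps (Δt=0.2):
t=0.200: state=(3.811)
t=0.400: state=(4.401)
t=0.600: state=(5.003)
t=0.640: state=(5.122)
next step: t=0.660: state=(5.182) — x has crossed 5.18
linear interpolation between t=0.640 (5.12242) and t=0.660 (5.18222) → t≈0.659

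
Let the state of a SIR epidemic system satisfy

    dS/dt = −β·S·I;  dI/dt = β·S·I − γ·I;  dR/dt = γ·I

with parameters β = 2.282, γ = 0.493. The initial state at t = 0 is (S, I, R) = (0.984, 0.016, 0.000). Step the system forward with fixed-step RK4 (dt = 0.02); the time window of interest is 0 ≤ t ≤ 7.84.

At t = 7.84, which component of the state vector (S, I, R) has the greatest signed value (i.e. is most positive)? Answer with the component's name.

t=0.000: state=(0.984, 0.016, 0.000)
step 1 (dt=0.02): k1=(-0.036, 0.028, 0.008), k2=(-0.037, 0.029, 0.008), k3=(-0.037, 0.029, 0.008), k4=(-0.037, 0.029, 0.008); state += dt/6·(k1+2k2+2k3+k4)
t=0.020: state=(0.983, 0.017, 0.000)
t=0.040: state=(0.983, 0.017, 0.000)
t=0.060: state=(0.982, 0.018, 0.000)
continuing one RK4 step at a time; state shown every 25 steps (Δt=0.5):
t=0.500: state=(0.956, 0.038, 0.006)
t=1.000: state=(0.894, 0.085, 0.021)
t=1.500: state=(0.774, 0.174, 0.052)
t=2.000: state=(0.592, 0.298, 0.110)
t=2.500: state=(0.394, 0.408, 0.198)
t=3.000: state=(0.239, 0.455, 0.306)
t=3.500: state=(0.143, 0.440, 0.417)
t=4.000: state=(0.089, 0.391, 0.520)
t=4.500: state=(0.059, 0.332, 0.609)
t=5.000: state=(0.042, 0.275, 0.684)
t=5.500: state=(0.031, 0.224, 0.745)
t=6.000: state=(0.025, 0.180, 0.795)
t=6.500: state=(0.021, 0.145, 0.835)
t=7.000: state=(0.018, 0.116, 0.867)
t=7.500: state=(0.016, 0.092, 0.892)
t=7.840: state=(0.015, 0.079, 0.906)
compare at T: S=0.015, I=0.079, R=0.906

largest component: R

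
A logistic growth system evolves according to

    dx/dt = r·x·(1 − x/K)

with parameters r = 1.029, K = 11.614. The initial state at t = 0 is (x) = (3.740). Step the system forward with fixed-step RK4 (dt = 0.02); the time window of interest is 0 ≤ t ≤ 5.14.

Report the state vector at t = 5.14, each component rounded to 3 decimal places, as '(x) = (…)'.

t=0.000: state=(3.740)
step 1 (dt=0.02): k1=(2.609), k2=(2.619), k3=(2.619), k4=(2.628); state += dt/6·(k1+2k2+2k3+k4)
t=0.020: state=(3.792)
t=0.040: state=(3.845)
t=0.060: state=(3.898)
continuing one RK4 step at a time; state shown every 10 steps (Δt=0.2):
t=0.200: state=(4.280)
t=0.400: state=(4.849)
t=0.600: state=(5.439)
t=0.800: state=(6.035)
t=1.000: state=(6.628)
t=1.200: state=(7.203)
t=1.400: state=(7.750)
t=1.600: state=(8.262)
t=1.800: state=(8.730)
t=2.000: state=(9.153)
t=2.200: state=(9.529)
t=2.400: state=(9.858)
t=2.600: state=(10.143)
t=2.800: state=(10.388)
t=3.000: state=(10.596)
t=3.200: state=(10.772)
t=3.400: state=(10.919)
t=3.600: state=(11.042)
t=3.800: state=(11.144)
t=4.000: state=(11.228)
t=4.200: state=(11.298)
t=4.400: state=(11.356)
t=4.600: state=(11.403)
t=4.800: state=(11.442)
t=5.000: state=(11.473)
t=5.140: state=(11.492)

(x) = (11.492)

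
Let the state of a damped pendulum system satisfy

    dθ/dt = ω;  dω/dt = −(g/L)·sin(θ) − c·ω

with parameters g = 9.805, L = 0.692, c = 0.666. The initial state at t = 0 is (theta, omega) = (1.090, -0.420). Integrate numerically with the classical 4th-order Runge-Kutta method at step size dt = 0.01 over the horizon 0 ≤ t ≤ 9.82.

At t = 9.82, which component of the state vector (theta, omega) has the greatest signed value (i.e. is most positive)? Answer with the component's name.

t=0.000: state=(1.090, -0.420)
step 1 (dt=0.01): k1=(-0.420, -12.283), k2=(-0.481, -12.228), k3=(-0.481, -12.226), k4=(-0.542, -12.170); state += dt/6·(k1+2k2+2k3+k4)
t=0.010: state=(1.085, -0.542)
t=0.020: state=(1.079, -0.663)
t=0.030: state=(1.072, -0.783)
continuing one RK4 step at a time; state shown every 50 steps (Δt=0.5):
t=0.500: state=(-0.178, -3.181)
t=1.000: state=(-0.705, 1.342)
t=1.500: state=(0.400, 1.731)
t=2.000: state=(0.331, -1.715)
t=2.500: state=(-0.430, -0.474)
t=3.000: state=(-0.036, 1.461)
t=3.500: state=(0.324, -0.349)
t=4.000: state=(-0.132, -0.876)
t=4.500: state=(-0.167, 0.681)
t=5.000: state=(0.177, 0.290)
t=5.500: state=(0.031, -0.634)
t=6.000: state=(-0.142, 0.109)
t=6.500: state=(0.049, 0.399)
t=7.000: state=(0.077, -0.279)
t=7.500: state=(-0.074, -0.145)
t=8.000: state=(-0.018, 0.274)
t=8.500: state=(0.062, -0.034)
t=9.000: state=(-0.019, -0.179)
t=9.500: state=(-0.035, 0.115)
t=9.820: state=(0.012, 0.140)
compare at T: theta=0.012, omega=0.140

largest component: omega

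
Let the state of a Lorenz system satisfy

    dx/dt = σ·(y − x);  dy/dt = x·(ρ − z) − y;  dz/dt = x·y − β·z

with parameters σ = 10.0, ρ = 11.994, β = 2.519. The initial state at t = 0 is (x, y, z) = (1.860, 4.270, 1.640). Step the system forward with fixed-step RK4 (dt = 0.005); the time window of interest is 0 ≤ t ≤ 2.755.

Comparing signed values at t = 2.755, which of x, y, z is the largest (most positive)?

t=0.000: state=(1.860, 4.270, 1.640)
step 1 (dt=0.005): k1=(24.100, 14.988, 3.811), k2=(23.872, 15.557, 4.116), k3=(23.892, 15.548, 4.115), k4=(23.683, 16.107, 4.423); state += dt/6·(k1+2k2+2k3+k4)
t=0.005: state=(1.979, 4.348, 1.661)
t=0.010: state=(2.097, 4.431, 1.684)
t=0.015: state=(2.213, 4.520, 1.711)
continuing one RK4 step at a time; state shown every 20 steps (Δt=0.1):
t=0.100: state=(4.193, 6.706, 2.778)
t=0.200: state=(7.024, 10.045, 6.437)
t=0.300: state=(9.479, 10.789, 13.130)
t=0.400: state=(8.823, 6.282, 17.538)
t=0.500: state=(5.508, 2.091, 16.163)
t=0.600: state=(2.780, 0.842, 13.031)
t=0.700: state=(1.518, 0.815, 10.269)
t=0.800: state=(1.164, 1.084, 8.089)
t=0.900: state=(1.265, 1.524, 6.424)
t=1.000: state=(1.673, 2.238, 5.235)
t=1.100: state=(2.430, 3.405, 4.579)
t=1.200: state=(3.675, 5.211, 4.725)
t=1.300: state=(5.499, 7.564, 6.303)
t=1.400: state=(7.531, 9.286, 9.934)
t=1.500: state=(8.420, 8.206, 14.214)
t=1.600: state=(7.111, 4.972, 15.658)
t=1.700: state=(4.846, 2.751, 14.126)
t=1.800: state=(3.224, 2.104, 11.790)
t=1.900: state=(2.541, 2.241, 9.692)
t=2.000: state=(2.531, 2.778, 8.083)
t=2.100: state=(2.999, 3.683, 7.065)
t=2.200: state=(3.896, 5.004, 6.816)
t=2.300: state=(5.184, 6.610, 7.655)
t=2.400: state=(6.587, 7.841, 9.804)
t=2.500: state=(7.387, 7.597, 12.553)
t=2.600: state=(6.916, 5.837, 14.093)
t=2.700: state=(5.548, 4.078, 13.651)
t=2.755: state=(4.783, 3.503, 12.880)
compare at T: x=4.783, y=3.503, z=12.880

largest component: z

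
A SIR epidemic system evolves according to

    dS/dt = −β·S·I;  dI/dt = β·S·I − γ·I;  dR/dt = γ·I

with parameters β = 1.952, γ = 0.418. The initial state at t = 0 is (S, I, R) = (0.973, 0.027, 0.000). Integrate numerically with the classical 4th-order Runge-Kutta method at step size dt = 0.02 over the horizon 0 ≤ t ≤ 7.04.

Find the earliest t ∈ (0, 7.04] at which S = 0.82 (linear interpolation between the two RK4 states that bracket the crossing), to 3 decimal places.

t = 1.221

t=0.000: state=(0.973, 0.027, 0.000)
step 1 (dt=0.02): k1=(-0.051, 0.040, 0.011), k2=(-0.052, 0.041, 0.011), k3=(-0.052, 0.041, 0.011), k4=(-0.053, 0.041, 0.012); state += dt/6·(k1+2k2+2k3+k4)
t=0.020: state=(0.972, 0.028, 0.000)
t=0.040: state=(0.971, 0.029, 0.000)
t=0.060: state=(0.970, 0.030, 0.001)
continuing one RK4 step at a time; state shown every 25 steps (Δt=0.5):
t=0.500: state=(0.936, 0.056, 0.008)
t=1.000: state=(0.866, 0.109, 0.025)
t=1.220: state=(0.820, 0.143, 0.037)
next step: t=1.240: state=(0.816, 0.147, 0.038) — S has crossed 0.82
linear interpolation between t=1.220 (0.82019) and t=1.240 (0.81556) → t≈1.221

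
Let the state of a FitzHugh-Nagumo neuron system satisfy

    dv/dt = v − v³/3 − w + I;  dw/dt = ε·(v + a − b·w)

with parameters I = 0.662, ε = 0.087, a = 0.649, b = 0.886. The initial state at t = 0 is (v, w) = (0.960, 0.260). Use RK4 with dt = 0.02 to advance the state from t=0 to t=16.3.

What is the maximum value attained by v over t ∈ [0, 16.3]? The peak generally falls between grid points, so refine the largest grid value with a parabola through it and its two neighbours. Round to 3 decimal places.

max v = 1.790

t=0.000: state=(0.960, 0.260)
step 1 (dt=0.02): k1=(1.067, 0.120), k2=(1.067, 0.121), k3=(1.067, 0.121), k4=(1.066, 0.122); state += dt/6·(k1+2k2+2k3+k4)
t=0.020: state=(0.981, 0.262)
t=0.040: state=(1.003, 0.265)
t=0.060: state=(1.024, 0.267)
continuing one RK4 step at a time; state shown every 50 steps (Δt=1):
t=1.000: state=(1.705, 0.413)
t=2.000: state=(1.785, 0.585)
t=3.000: state=(1.727, 0.743)
t=4.000: state=(1.653, 0.884)
t=5.000: state=(1.577, 1.008)
t=6.000: state=(1.500, 1.116)
t=7.000: state=(1.419, 1.210)
t=8.000: state=(1.336, 1.290)
t=9.000: state=(1.246, 1.357)
t=10.000: state=(1.147, 1.411)
t=11.000: state=(1.034, 1.452)
t=12.000: state=(0.893, 1.479)
t=13.000: state=(0.696, 1.491)
t=14.000: state=(0.357, 1.480)
t=15.000: state=(-0.410, 1.427)
t=16.000: state=(-1.635, 1.286)
t=16.300: state=(-1.811, 1.229)
largest grid value and its neighbours: v(1.720)=1.78983, v(1.740)=1.78985, v(1.760)=1.78980
parabola through these three points peaks at t≈1.736 with v≈1.78985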